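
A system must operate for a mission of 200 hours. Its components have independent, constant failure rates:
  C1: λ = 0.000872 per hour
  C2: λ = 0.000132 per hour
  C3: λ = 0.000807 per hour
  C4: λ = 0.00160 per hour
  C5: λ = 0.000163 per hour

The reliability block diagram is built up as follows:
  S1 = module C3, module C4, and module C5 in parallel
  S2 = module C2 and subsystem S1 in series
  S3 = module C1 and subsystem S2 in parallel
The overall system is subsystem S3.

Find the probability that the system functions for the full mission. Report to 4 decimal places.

R(C1) = exp(−0.000872 × 200) = 0.839961
R(C2) = exp(−0.000132 × 200) = 0.973945
R(C3) = exp(−0.000807 × 200) = 0.850952
R(C4) = exp(−0.00160 × 200) = 0.726149
R(C5) = exp(−0.000163 × 200) = 0.967926
Parallel (C3, C4, and C5): 1 − (1 − 0.850952)(1 − 0.726149)(1 − 0.967926) = 0.998691
Series (C2 and [0.998691]): 0.973945 × 0.998691 = 0.972670
Parallel (C1 and [0.972670]): 1 − (1 − 0.839961)(1 − 0.972670) = 0.9956

0.9956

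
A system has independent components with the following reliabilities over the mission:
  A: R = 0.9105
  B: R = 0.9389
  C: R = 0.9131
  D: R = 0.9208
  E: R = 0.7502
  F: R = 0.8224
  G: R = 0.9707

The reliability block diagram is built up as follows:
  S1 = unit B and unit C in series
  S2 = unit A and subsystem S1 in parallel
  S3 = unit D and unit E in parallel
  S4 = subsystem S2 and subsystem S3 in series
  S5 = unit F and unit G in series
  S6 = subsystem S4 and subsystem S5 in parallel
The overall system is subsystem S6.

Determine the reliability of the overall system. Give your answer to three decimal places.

Series (B and C): 0.93890 × 0.91310 = 0.85731
Parallel (A and [0.85731]): 1 − (1 − 0.91050)(1 − 0.85731) = 0.98723
Parallel (D and E): 1 − (1 − 0.92080)(1 − 0.75020) = 0.98022
Series ([0.98723] and [0.98022]): 0.98723 × 0.98022 = 0.96770
Series (F and G): 0.82240 × 0.97070 = 0.79830
Parallel ([0.96770] and [0.79830]): 1 − (1 − 0.96770)(1 − 0.79830) = 0.993

0.993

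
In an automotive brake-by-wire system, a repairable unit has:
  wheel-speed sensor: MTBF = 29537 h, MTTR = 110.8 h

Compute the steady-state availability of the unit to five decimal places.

0.99626

A(wheel-speed sensor) = MTBF/(MTBF+MTTR) = 29537/(29537+110.8) = 0.99626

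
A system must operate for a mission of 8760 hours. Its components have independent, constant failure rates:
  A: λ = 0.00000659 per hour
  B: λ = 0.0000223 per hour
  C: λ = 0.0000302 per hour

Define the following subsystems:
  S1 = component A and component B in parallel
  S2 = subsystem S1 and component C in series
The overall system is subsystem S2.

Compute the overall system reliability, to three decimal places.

0.760

R(A) = exp(−0.00000659 × 8760) = 0.94391
R(B) = exp(−0.0000223 × 8760) = 0.82255
R(C) = exp(−0.0000302 × 8760) = 0.76755
Parallel (A and B): 1 − (1 − 0.94391)(1 − 0.82255) = 0.99005
Series ([0.99005] and C): 0.99005 × 0.76755 = 0.760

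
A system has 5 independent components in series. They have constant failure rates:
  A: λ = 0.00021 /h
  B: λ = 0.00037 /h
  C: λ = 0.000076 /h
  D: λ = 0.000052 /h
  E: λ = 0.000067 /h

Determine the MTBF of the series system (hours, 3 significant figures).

1290

Series of exponential components: λ_sys = Σ λ_i
λ_sys = 0.00021 + 0.00037 + 0.000076 + 0.000052 + 0.000067 = 7.7500e-04 /h
MTBF = 1 / λ_sys = 1290 h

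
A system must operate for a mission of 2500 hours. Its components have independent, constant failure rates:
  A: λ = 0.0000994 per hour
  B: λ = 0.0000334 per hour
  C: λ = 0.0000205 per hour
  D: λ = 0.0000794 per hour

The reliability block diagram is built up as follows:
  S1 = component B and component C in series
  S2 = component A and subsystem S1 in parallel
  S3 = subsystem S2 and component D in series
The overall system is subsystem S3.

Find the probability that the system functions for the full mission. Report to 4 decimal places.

R(A) = exp(−0.0000994 × 2500) = 0.779970
R(B) = exp(−0.0000334 × 2500) = 0.919891
R(C) = exp(−0.0000205 × 2500) = 0.950041
R(D) = exp(−0.0000794 × 2500) = 0.819960
Series (B and C): 0.919891 × 0.950041 = 0.873934
Parallel (A and [0.873934]): 1 − (1 − 0.779970)(1 − 0.873934) = 0.972262
Series ([0.972262] and D): 0.972262 × 0.819960 = 0.7972

0.7972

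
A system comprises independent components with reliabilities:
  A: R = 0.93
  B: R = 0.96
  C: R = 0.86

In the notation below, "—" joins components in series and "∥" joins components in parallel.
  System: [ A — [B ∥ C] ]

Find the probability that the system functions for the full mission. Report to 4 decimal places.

0.9248

Parallel (B and C): 1 − (1 − 0.960000)(1 − 0.860000) = 0.994400
Series (A and [0.994400]): 0.930000 × 0.994400 = 0.9248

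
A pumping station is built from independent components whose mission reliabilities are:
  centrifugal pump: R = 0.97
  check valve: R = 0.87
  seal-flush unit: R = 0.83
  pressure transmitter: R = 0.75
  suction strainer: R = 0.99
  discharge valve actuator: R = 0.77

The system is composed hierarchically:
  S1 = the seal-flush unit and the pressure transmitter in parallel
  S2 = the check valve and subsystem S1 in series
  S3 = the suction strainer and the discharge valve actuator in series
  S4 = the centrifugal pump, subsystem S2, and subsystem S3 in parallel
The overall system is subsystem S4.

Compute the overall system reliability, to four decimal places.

0.9988

Parallel (seal-flush unit and pressure transmitter): 1 − (1 − 0.830000)(1 − 0.750000) = 0.957500
Series (check valve and [0.957500]): 0.870000 × 0.957500 = 0.833025
Series (suction strainer and discharge valve actuator): 0.990000 × 0.770000 = 0.762300
Parallel (centrifugal pump, [0.833025], and [0.762300]): 1 − (1 − 0.970000)(1 − 0.833025)(1 − 0.762300) = 0.9988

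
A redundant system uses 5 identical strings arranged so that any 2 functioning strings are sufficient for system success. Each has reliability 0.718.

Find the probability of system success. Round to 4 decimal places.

0.9755

R = Σ_{i=2}^{5} C(5,i) p^i (1−p)^{5−i} with p = 0.718
C(5,2)·0.718^2·0.282^3 = 0.115610
C(5,3)·0.718^3·0.282^2 = 0.294355
C(5,4)·0.718^4·0.282^1 = 0.374729
C(5,5)·0.718^5·0.282^0 = 0.190819
Sum = 0.9755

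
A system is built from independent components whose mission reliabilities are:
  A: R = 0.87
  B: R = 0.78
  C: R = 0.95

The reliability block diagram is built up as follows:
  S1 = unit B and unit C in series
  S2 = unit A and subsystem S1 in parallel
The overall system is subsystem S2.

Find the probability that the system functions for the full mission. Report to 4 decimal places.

Series (B and C): 0.780000 × 0.950000 = 0.741000
Parallel (A and [0.741000]): 1 − (1 − 0.870000)(1 − 0.741000) = 0.9663

0.9663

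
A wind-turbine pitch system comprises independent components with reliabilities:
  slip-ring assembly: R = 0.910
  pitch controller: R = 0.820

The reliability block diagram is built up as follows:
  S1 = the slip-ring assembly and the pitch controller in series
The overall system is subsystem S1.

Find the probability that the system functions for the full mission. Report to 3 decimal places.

Series (slip-ring assembly and pitch controller): 0.91000 × 0.82000 = 0.746

0.746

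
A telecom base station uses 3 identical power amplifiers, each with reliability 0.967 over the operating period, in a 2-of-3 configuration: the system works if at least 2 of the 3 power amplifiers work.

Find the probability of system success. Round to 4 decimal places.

0.9968

R = Σ_{i=2}^{3} C(3,i) p^i (1−p)^{3−i} with p = 0.967
C(3,2)·0.967^2·0.033^1 = 0.092574
C(3,3)·0.967^3·0.033^0 = 0.904231
Sum = 0.9968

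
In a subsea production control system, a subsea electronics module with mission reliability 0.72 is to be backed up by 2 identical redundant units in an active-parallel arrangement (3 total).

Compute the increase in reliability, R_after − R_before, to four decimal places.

0.2580

R_before = 0.72
R_after = 1 − (1 − 0.72)^3 = 0.9780
ΔR = 0.9780 − 0.72 = 0.2580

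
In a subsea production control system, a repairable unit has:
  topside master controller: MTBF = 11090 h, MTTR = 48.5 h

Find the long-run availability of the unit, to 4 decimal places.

0.9956

A(topside master controller) = MTBF/(MTBF+MTTR) = 11090/(11090+48.5) = 0.9956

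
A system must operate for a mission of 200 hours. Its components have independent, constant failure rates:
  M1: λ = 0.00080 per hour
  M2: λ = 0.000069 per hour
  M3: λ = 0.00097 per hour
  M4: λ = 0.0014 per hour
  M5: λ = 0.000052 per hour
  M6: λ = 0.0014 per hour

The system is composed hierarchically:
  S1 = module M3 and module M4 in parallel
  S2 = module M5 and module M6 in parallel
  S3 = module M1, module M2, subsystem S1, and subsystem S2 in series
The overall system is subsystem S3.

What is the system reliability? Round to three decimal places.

R(M1) = exp(−0.00080 × 200) = 0.85214
R(M2) = exp(−0.000069 × 200) = 0.98629
R(M3) = exp(−0.00097 × 200) = 0.82366
R(M4) = exp(−0.0014 × 200) = 0.75578
R(M5) = exp(−0.000052 × 200) = 0.98965
R(M6) = exp(−0.0014 × 200) = 0.75578
Parallel (M3 and M4): 1 − (1 − 0.82366)(1 − 0.75578) = 0.95693
Parallel (M5 and M6): 1 − (1 − 0.98965)(1 − 0.75578) = 0.99747
Series (M1, M2, [0.95693], and [0.99747]): 0.85214 × 0.98629 × 0.95693 × 0.99747 = 0.802

0.802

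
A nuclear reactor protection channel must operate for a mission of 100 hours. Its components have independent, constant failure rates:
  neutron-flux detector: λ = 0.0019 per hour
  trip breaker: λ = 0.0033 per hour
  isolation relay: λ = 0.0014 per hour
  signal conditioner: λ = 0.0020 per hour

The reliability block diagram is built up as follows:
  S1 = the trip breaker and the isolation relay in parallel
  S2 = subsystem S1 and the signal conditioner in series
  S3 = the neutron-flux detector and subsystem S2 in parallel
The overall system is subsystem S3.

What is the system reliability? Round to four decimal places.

0.9634

R(neutron-flux detector) = exp(−0.0019 × 100) = 0.826959
R(trip breaker) = exp(−0.0033 × 100) = 0.718924
R(isolation relay) = exp(−0.0014 × 100) = 0.869358
R(signal conditioner) = exp(−0.0020 × 100) = 0.818731
Parallel (trip breaker and isolation relay): 1 − (1 − 0.718924)(1 − 0.869358) = 0.963280
Series ([0.963280] and signal conditioner): 0.963280 × 0.818731 = 0.788667
Parallel (neutron-flux detector and [0.788667]): 1 − (1 − 0.826959)(1 − 0.788667) = 0.9634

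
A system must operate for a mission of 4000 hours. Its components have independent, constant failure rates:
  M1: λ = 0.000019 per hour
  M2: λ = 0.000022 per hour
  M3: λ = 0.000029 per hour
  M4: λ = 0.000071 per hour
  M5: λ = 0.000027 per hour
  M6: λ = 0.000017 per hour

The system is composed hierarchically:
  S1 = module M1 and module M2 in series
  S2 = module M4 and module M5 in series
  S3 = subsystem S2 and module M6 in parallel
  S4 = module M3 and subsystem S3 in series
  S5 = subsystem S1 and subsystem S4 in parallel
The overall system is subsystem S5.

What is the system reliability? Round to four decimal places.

R(M1) = exp(−0.000019 × 4000) = 0.926816
R(M2) = exp(−0.000022 × 4000) = 0.915761
R(M3) = exp(−0.000029 × 4000) = 0.890475
R(M4) = exp(−0.000071 × 4000) = 0.752767
R(M5) = exp(−0.000027 × 4000) = 0.897628
R(M6) = exp(−0.000017 × 4000) = 0.934260
Series (M1 and M2): 0.926816 × 0.915761 = 0.848742
Series (M4 and M5): 0.752767 × 0.897628 = 0.675705
Parallel ([0.675705] and M6): 1 − (1 − 0.675705)(1 − 0.934260) = 0.978681
Series (M3 and [0.978681]): 0.890475 × 0.978681 = 0.871491
Parallel ([0.848742] and [0.871491]): 1 − (1 − 0.848742)(1 − 0.871491) = 0.9806

0.9806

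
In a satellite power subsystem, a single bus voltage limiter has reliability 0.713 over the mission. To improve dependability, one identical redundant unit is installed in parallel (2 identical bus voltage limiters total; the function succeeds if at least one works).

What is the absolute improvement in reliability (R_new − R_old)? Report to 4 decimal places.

R_before = 0.713
R_after = 1 − (1 − 0.713)^2 = 0.9176
ΔR = 0.9176 − 0.713 = 0.2046

0.2046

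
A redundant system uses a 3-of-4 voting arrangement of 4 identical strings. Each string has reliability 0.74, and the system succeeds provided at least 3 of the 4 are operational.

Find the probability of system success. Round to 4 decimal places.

0.7213

R = Σ_{i=3}^{4} C(4,i) p^i (1−p)^{4−i} with p = 0.74
C(4,3)·0.74^3·0.26^1 = 0.421433
C(4,4)·0.74^4·0.26^0 = 0.299866
Sum = 0.7213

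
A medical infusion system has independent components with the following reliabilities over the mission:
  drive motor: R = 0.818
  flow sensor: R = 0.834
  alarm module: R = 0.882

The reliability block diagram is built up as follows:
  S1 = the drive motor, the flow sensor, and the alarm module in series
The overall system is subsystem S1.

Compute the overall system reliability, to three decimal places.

0.602

Series (drive motor, flow sensor, and alarm module): 0.81800 × 0.83400 × 0.88200 = 0.602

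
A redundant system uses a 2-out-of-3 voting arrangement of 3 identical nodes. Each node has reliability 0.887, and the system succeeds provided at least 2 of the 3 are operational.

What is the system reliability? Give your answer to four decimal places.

0.9646

R = Σ_{i=2}^{3} C(3,i) p^i (1−p)^{3−i} with p = 0.887
C(3,2)·0.887^2·0.113^1 = 0.266715
C(3,3)·0.887^3·0.113^0 = 0.697864
Sum = 0.9646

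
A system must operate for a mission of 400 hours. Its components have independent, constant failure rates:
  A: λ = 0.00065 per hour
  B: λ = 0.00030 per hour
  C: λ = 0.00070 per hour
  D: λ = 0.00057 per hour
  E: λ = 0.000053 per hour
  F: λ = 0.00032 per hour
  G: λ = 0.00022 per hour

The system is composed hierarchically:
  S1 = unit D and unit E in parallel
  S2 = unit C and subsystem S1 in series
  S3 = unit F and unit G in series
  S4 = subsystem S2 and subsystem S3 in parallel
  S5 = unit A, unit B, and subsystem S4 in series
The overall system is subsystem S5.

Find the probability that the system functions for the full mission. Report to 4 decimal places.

R(A) = exp(−0.00065 × 400) = 0.771052
R(B) = exp(−0.00030 × 400) = 0.886920
R(C) = exp(−0.00070 × 400) = 0.755784
R(D) = exp(−0.00057 × 400) = 0.796124
R(E) = exp(−0.000053 × 400) = 0.979023
R(F) = exp(−0.00032 × 400) = 0.879853
R(G) = exp(−0.00022 × 400) = 0.915761
Parallel (D and E): 1 − (1 − 0.796124)(1 − 0.979023) = 0.995723
Series (C and [0.995723]): 0.755784 × 0.995723 = 0.752552
Series (F and G): 0.879853 × 0.915761 = 0.805735
Parallel ([0.752552] and [0.805735]): 1 − (1 − 0.752552)(1 − 0.805735) = 0.951930
Series (A, B, and [0.951930]): 0.771052 × 0.886920 × 0.951930 = 0.6510

0.6510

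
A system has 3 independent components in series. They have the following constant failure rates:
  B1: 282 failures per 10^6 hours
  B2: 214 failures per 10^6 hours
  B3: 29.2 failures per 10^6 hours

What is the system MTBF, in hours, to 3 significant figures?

1900

Series of exponential components: λ_sys = Σ λ_i
λ_sys = 0.000282 + 0.000214 + 0.0000292 = 5.2520e-04 /h
MTBF = 1 / λ_sys = 1900 h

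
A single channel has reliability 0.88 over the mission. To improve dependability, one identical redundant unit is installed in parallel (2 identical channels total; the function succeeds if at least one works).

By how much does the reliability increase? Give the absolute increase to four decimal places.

0.1056

R_before = 0.88
R_after = 1 − (1 − 0.88)^2 = 0.9856
ΔR = 0.9856 − 0.88 = 0.1056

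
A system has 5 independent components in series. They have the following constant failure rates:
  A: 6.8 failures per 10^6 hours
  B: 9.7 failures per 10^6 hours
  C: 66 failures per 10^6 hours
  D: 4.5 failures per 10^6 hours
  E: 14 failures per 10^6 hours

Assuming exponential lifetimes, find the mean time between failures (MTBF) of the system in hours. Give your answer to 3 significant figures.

Series of exponential components: λ_sys = Σ λ_i
λ_sys = 0.0000068 + 0.0000097 + 0.000066 + 0.0000045 + 0.000014 = 1.0100e-04 /h
MTBF = 1 / λ_sys = 9900 h

9900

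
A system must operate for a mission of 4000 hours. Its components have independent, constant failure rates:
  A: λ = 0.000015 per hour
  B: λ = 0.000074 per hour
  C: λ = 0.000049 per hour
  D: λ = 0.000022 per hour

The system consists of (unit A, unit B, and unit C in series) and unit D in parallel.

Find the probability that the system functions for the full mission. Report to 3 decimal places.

R(A) = exp(−0.000015 × 4000) = 0.94176
R(B) = exp(−0.000074 × 4000) = 0.74379
R(C) = exp(−0.000049 × 4000) = 0.82201
R(D) = exp(−0.000022 × 4000) = 0.91576
Series (A, B, and C): 0.94176 × 0.74379 × 0.82201 = 0.57579
Parallel ([0.57579] and D): 1 − (1 − 0.57579)(1 − 0.91576) = 0.964

0.964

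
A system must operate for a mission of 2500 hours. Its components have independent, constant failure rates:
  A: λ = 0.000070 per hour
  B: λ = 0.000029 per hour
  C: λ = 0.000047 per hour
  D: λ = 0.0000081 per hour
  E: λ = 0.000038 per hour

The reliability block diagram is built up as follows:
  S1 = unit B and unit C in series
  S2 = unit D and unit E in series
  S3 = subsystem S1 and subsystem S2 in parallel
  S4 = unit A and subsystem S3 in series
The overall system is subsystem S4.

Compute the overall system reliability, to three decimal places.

0.824

R(A) = exp(−0.000070 × 2500) = 0.83946
R(B) = exp(−0.000029 × 2500) = 0.93007
R(C) = exp(−0.000047 × 2500) = 0.88914
R(D) = exp(−0.0000081 × 2500) = 0.97995
R(E) = exp(−0.000038 × 2500) = 0.90937
Series (B and C): 0.93007 × 0.88914 = 0.82696
Series (D and E): 0.97995 × 0.90937 = 0.89114
Parallel ([0.82696] and [0.89114]): 1 − (1 − 0.82696)(1 − 0.89114) = 0.98116
Series (A and [0.98116]): 0.83946 × 0.98116 = 0.824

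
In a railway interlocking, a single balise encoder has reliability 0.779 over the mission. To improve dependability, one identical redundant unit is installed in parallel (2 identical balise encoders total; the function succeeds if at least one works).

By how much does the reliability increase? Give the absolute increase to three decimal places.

0.172

R_before = 0.779
R_after = 1 − (1 − 0.779)^2 = 0.951
ΔR = 0.951 − 0.779 = 0.172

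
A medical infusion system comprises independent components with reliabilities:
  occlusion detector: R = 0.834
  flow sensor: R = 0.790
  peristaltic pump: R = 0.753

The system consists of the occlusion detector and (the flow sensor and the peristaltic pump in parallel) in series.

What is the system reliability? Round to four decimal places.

0.7907

Parallel (flow sensor and peristaltic pump): 1 − (1 − 0.790000)(1 − 0.753000) = 0.948130
Series (occlusion detector and [0.948130]): 0.834000 × 0.948130 = 0.7907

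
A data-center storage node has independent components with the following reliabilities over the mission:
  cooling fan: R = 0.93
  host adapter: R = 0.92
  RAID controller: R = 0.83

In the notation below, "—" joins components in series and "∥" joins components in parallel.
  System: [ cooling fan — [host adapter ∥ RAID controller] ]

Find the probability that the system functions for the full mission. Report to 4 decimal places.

Parallel (host adapter and RAID controller): 1 − (1 − 0.920000)(1 − 0.830000) = 0.986400
Series (cooling fan and [0.986400]): 0.930000 × 0.986400 = 0.9174

0.9174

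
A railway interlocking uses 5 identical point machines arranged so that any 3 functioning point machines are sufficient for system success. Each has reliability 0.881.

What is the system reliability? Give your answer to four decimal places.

0.9860

R = Σ_{i=3}^{5} C(5,i) p^i (1−p)^{5−i} with p = 0.881
C(5,3)·0.881^3·0.119^2 = 0.096833
C(5,4)·0.881^4·0.119^1 = 0.358443
C(5,5)·0.881^5·0.119^0 = 0.530737
Sum = 0.9860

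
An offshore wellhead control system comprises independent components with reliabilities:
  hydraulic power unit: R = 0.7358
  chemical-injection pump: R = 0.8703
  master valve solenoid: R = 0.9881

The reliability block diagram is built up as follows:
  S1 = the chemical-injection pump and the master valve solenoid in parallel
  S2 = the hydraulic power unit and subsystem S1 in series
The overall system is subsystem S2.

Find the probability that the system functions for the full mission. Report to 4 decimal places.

Parallel (chemical-injection pump and master valve solenoid): 1 − (1 − 0.870300)(1 − 0.988100) = 0.998457
Series (hydraulic power unit and [0.998457]): 0.735800 × 0.998457 = 0.7347

0.7347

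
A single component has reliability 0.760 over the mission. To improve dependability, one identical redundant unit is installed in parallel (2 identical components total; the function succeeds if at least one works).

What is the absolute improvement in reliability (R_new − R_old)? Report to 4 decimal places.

R_before = 0.760
R_after = 1 − (1 − 0.760)^2 = 0.9424
ΔR = 0.9424 − 0.760 = 0.1824

0.1824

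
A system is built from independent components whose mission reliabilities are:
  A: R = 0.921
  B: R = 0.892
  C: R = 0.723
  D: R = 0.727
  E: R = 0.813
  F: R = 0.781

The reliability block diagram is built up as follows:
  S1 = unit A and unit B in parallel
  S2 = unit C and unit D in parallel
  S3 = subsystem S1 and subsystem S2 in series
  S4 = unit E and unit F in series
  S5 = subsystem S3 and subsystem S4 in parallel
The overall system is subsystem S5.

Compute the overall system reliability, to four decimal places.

Parallel (A and B): 1 − (1 − 0.921000)(1 − 0.892000) = 0.991468
Parallel (C and D): 1 − (1 − 0.723000)(1 − 0.727000) = 0.924379
Series ([0.991468] and [0.924379]): 0.991468 × 0.924379 = 0.916492
Series (E and F): 0.813000 × 0.781000 = 0.634953
Parallel ([0.916492] and [0.634953]): 1 − (1 − 0.916492)(1 − 0.634953) = 0.9695

0.9695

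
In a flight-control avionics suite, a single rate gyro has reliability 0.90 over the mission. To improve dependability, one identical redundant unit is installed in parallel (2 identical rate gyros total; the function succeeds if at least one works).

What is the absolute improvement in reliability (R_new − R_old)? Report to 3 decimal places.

R_before = 0.90
R_after = 1 − (1 − 0.90)^2 = 0.990
ΔR = 0.990 − 0.90 = 0.090

0.090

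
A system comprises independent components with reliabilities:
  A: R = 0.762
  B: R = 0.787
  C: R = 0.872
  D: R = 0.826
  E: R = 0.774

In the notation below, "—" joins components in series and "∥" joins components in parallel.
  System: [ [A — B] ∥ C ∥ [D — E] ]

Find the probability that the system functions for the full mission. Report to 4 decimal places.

0.9815

Series (A and B): 0.762000 × 0.787000 = 0.599694
Series (D and E): 0.826000 × 0.774000 = 0.639324
Parallel ([0.599694], C, and [0.639324]): 1 − (1 − 0.599694)(1 − 0.872000)(1 − 0.639324) = 0.9815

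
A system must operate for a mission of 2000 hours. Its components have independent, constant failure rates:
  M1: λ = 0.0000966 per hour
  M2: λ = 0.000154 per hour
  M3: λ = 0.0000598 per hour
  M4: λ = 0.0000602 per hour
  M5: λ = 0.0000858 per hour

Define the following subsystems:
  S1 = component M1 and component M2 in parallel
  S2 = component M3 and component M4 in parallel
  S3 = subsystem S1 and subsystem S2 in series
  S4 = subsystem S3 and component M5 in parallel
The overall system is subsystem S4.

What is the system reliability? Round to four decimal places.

R(M1) = exp(−0.0000966 × 2000) = 0.824317
R(M2) = exp(−0.000154 × 2000) = 0.734915
R(M3) = exp(−0.0000598 × 2000) = 0.887275
R(M4) = exp(−0.0000602 × 2000) = 0.886566
R(M5) = exp(−0.0000858 × 2000) = 0.842316
Parallel (M1 and M2): 1 − (1 − 0.824317)(1 − 0.734915) = 0.953429
Parallel (M3 and M4): 1 − (1 − 0.887275)(1 − 0.886566) = 0.987213
Series ([0.953429] and [0.987213]): 0.953429 × 0.987213 = 0.941238
Parallel ([0.941238] and M5): 1 − (1 − 0.941238)(1 − 0.842316) = 0.9907

0.9907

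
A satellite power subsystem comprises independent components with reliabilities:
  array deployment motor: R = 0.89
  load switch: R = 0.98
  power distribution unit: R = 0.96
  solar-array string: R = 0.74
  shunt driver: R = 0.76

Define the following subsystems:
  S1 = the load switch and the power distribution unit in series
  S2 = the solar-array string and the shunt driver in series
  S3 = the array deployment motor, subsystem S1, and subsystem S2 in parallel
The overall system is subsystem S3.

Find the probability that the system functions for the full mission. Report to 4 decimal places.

0.9972

Series (load switch and power distribution unit): 0.980000 × 0.960000 = 0.940800
Series (solar-array string and shunt driver): 0.740000 × 0.760000 = 0.562400
Parallel (array deployment motor, [0.940800], and [0.562400]): 1 − (1 − 0.890000)(1 − 0.940800)(1 − 0.562400) = 0.9972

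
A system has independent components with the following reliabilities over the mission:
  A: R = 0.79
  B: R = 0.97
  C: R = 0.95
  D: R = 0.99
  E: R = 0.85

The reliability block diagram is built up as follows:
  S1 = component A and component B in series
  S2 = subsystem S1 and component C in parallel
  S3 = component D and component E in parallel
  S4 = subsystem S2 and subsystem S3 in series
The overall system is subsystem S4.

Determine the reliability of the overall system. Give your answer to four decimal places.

Series (A and B): 0.790000 × 0.970000 = 0.766300
Parallel ([0.766300] and C): 1 − (1 − 0.766300)(1 − 0.950000) = 0.988315
Parallel (D and E): 1 − (1 − 0.990000)(1 − 0.850000) = 0.998500
Series ([0.988315] and [0.998500]): 0.988315 × 0.998500 = 0.9868

0.9868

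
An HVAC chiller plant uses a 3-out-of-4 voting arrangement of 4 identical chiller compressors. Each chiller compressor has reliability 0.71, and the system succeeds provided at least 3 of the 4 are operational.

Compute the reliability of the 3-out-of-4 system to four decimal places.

0.6693

R = Σ_{i=3}^{4} C(4,i) p^i (1−p)^{4−i} with p = 0.71
C(4,3)·0.71^3·0.29^1 = 0.415177
C(4,4)·0.71^4·0.29^0 = 0.254117
Sum = 0.6693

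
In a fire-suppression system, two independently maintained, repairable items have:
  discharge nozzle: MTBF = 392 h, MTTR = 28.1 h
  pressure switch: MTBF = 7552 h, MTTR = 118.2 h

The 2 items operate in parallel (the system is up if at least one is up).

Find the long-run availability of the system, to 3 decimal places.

0.999

A(discharge nozzle) = MTBF/(MTBF+MTTR) = 392/(392+28.1) = 0.933111
A(pressure switch) = MTBF/(MTBF+MTTR) = 7552/(7552+118.2) = 0.984590
Parallel availability: 1 − (1 − 0.933111)(1 − 0.984590) = 0.999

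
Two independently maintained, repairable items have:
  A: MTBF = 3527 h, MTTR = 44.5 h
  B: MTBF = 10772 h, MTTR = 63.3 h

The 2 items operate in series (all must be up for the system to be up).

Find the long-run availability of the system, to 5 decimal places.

A(A) = MTBF/(MTBF+MTTR) = 3527/(3527+44.5) = 0.987540
A(B) = MTBF/(MTBF+MTTR) = 10772/(10772+63.3) = 0.994158
Series availability: 0.987540 × 0.994158 = 0.98177

0.98177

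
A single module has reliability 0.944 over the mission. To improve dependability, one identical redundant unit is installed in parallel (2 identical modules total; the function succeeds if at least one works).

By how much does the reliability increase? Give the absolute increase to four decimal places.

R_before = 0.944
R_after = 1 − (1 − 0.944)^2 = 0.9969
ΔR = 0.9969 − 0.944 = 0.0529

0.0529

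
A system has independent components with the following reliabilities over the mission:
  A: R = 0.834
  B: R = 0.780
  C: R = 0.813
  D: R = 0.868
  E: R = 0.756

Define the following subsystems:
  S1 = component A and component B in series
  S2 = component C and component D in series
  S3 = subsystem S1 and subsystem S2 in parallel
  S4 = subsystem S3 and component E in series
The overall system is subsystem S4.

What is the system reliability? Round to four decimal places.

Series (A and B): 0.834000 × 0.780000 = 0.650520
Series (C and D): 0.813000 × 0.868000 = 0.705684
Parallel ([0.650520] and [0.705684]): 1 − (1 − 0.650520)(1 − 0.705684) = 0.897142
Series ([0.897142] and E): 0.897142 × 0.756000 = 0.6782

0.6782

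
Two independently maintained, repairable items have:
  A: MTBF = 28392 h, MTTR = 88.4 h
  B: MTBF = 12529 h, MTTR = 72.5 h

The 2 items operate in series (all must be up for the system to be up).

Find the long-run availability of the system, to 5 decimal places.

A(A) = MTBF/(MTBF+MTTR) = 28392/(28392+88.4) = 0.996896
A(B) = MTBF/(MTBF+MTTR) = 12529/(12529+72.5) = 0.994247
Series availability: 0.996896 × 0.994247 = 0.99116

0.99116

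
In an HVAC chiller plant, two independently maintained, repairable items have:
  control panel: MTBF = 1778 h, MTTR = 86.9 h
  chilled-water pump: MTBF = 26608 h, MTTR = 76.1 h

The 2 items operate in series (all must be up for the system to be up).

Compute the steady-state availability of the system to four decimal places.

0.9507

A(control panel) = MTBF/(MTBF+MTTR) = 1778/(1778+86.9) = 0.953402
A(chilled-water pump) = MTBF/(MTBF+MTTR) = 26608/(26608+76.1) = 0.997148
Series availability: 0.953402 × 0.997148 = 0.9507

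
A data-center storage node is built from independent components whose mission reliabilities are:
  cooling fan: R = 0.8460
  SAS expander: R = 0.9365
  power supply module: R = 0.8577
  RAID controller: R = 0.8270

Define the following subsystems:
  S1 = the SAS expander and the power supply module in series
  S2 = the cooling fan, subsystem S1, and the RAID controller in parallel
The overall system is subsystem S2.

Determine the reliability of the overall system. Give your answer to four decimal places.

Series (SAS expander and power supply module): 0.936500 × 0.857700 = 0.803236
Parallel (cooling fan, [0.803236], and RAID controller): 1 − (1 − 0.846000)(1 − 0.803236)(1 − 0.827000) = 0.9948

0.9948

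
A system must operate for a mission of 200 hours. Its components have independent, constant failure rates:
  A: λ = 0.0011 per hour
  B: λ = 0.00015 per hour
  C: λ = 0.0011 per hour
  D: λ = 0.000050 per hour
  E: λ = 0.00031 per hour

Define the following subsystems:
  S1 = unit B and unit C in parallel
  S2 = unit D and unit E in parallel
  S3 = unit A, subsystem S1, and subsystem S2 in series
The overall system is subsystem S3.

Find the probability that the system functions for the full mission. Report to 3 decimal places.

R(A) = exp(−0.0011 × 200) = 0.80252
R(B) = exp(−0.00015 × 200) = 0.97045
R(C) = exp(−0.0011 × 200) = 0.80252
R(D) = exp(−0.000050 × 200) = 0.99005
R(E) = exp(−0.00031 × 200) = 0.93988
Parallel (B and C): 1 − (1 − 0.97045)(1 − 0.80252) = 0.99416
Parallel (D and E): 1 − (1 − 0.99005)(1 − 0.93988) = 0.99940
Series (A, [0.99416], and [0.99940]): 0.80252 × 0.99416 × 0.99940 = 0.797

0.797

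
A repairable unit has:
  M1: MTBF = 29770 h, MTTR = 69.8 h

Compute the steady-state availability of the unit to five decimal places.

0.99766

A(M1) = MTBF/(MTBF+MTTR) = 29770/(29770+69.8) = 0.99766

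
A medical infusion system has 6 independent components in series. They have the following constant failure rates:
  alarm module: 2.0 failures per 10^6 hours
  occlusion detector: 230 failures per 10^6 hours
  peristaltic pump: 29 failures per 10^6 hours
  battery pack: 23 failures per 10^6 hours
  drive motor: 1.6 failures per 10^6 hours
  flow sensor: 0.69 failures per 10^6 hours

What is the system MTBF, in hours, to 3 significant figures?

3490

Series of exponential components: λ_sys = Σ λ_i
λ_sys = 0.0000020 + 0.00023 + 0.000029 + 0.000023 + 0.0000016 + 0.00000069 = 2.8629e-04 /h
MTBF = 1 / λ_sys = 3490 h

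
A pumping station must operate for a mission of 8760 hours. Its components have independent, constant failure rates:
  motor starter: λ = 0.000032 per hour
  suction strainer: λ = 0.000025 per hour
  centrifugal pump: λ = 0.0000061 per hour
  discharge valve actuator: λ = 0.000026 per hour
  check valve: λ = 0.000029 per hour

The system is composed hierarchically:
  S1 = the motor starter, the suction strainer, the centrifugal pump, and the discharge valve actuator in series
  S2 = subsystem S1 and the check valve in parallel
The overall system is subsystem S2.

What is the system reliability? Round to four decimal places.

0.8784

R(motor starter) = exp(−0.000032 × 8760) = 0.755542
R(suction strainer) = exp(−0.000025 × 8760) = 0.803322
R(centrifugal pump) = exp(−0.0000061 × 8760) = 0.947967
R(discharge valve actuator) = exp(−0.000026 × 8760) = 0.796315
R(check valve) = exp(−0.000029 × 8760) = 0.775661
Series (motor starter, suction strainer, centrifugal pump, and discharge valve actuator): 0.755542 × 0.803322 × 0.947967 × 0.796315 = 0.458170
Parallel ([0.458170] and check valve): 1 − (1 − 0.458170)(1 − 0.775661) = 0.8784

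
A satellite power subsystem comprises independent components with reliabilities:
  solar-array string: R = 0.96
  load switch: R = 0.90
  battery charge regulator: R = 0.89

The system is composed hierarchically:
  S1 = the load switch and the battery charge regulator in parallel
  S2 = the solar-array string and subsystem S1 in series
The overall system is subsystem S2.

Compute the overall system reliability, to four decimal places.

0.9494

Parallel (load switch and battery charge regulator): 1 − (1 − 0.900000)(1 − 0.890000) = 0.989000
Series (solar-array string and [0.989000]): 0.960000 × 0.989000 = 0.9494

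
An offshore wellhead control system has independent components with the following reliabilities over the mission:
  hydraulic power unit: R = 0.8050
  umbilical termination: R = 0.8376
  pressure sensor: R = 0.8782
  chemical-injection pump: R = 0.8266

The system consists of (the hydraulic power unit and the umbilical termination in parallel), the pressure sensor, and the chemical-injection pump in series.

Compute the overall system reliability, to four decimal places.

0.7029

Parallel (hydraulic power unit and umbilical termination): 1 − (1 − 0.805000)(1 − 0.837600) = 0.968332
Series ([0.968332], pressure sensor, and chemical-injection pump): 0.968332 × 0.878200 × 0.826600 = 0.7029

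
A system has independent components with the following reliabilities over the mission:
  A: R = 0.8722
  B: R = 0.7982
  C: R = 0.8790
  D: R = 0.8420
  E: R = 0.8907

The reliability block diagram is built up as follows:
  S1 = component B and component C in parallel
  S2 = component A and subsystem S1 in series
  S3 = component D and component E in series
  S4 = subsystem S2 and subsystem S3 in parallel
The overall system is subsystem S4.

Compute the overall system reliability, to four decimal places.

0.9627

Parallel (B and C): 1 − (1 − 0.798200)(1 − 0.879000) = 0.975582
Series (A and [0.975582]): 0.872200 × 0.975582 = 0.850903
Series (D and E): 0.842000 × 0.890700 = 0.749969
Parallel ([0.850903] and [0.749969]): 1 − (1 − 0.850903)(1 − 0.749969) = 0.9627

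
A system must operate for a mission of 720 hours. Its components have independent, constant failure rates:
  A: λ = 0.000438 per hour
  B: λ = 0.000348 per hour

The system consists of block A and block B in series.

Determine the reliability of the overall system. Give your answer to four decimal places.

R(A) = exp(−0.000438 × 720) = 0.729526
R(B) = exp(−0.000348 × 720) = 0.778365
Series (A and B): 0.729526 × 0.778365 = 0.5678

0.5678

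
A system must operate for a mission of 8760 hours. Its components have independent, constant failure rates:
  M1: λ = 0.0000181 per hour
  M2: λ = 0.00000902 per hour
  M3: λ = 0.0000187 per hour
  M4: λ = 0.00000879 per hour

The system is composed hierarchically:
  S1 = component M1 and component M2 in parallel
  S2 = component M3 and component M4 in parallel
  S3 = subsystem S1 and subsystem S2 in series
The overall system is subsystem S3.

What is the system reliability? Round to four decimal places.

R(M1) = exp(−0.0000181 × 8760) = 0.853375
R(M2) = exp(−0.00000902 × 8760) = 0.924026
R(M3) = exp(−0.0000187 × 8760) = 0.848902
R(M4) = exp(−0.00000879 × 8760) = 0.925889
Parallel (M1 and M2): 1 − (1 − 0.853375)(1 − 0.924026) = 0.988860
Parallel (M3 and M4): 1 − (1 − 0.848902)(1 − 0.925889) = 0.988802
Series ([0.988860] and [0.988802]): 0.988860 × 0.988802 = 0.9778

0.9778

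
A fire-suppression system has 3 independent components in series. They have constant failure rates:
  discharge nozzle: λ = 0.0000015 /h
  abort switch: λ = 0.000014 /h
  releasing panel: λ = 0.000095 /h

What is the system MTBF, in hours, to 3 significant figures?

9050

Series of exponential components: λ_sys = Σ λ_i
λ_sys = 0.0000015 + 0.000014 + 0.000095 = 1.1050e-04 /h
MTBF = 1 / λ_sys = 9050 h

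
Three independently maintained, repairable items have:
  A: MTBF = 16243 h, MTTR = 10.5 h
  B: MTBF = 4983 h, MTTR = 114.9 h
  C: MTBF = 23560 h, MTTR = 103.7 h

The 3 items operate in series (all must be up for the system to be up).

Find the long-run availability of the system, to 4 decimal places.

A(A) = MTBF/(MTBF+MTTR) = 16243/(16243+10.5) = 0.999354
A(B) = MTBF/(MTBF+MTTR) = 4983/(4983+114.9) = 0.977461
A(C) = MTBF/(MTBF+MTTR) = 23560/(23560+103.7) = 0.995618
Series availability: 0.999354 × 0.977461 × 0.995618 = 0.9725

0.9725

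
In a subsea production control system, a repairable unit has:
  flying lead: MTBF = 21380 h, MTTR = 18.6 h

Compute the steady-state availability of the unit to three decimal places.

A(flying lead) = MTBF/(MTBF+MTTR) = 21380/(21380+18.6) = 0.999

0.999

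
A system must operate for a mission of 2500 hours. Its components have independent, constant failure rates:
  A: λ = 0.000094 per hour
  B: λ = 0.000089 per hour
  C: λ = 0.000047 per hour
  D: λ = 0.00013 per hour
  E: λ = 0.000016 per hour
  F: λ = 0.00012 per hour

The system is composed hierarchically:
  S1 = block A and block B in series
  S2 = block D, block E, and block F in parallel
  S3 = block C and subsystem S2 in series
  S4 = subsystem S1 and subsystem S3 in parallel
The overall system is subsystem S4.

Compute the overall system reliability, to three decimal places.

0.958

R(A) = exp(−0.000094 × 2500) = 0.79057
R(B) = exp(−0.000089 × 2500) = 0.80052
R(C) = exp(−0.000047 × 2500) = 0.88914
R(D) = exp(−0.00013 × 2500) = 0.72253
R(E) = exp(−0.000016 × 2500) = 0.96079
R(F) = exp(−0.00012 × 2500) = 0.74082
Series (A and B): 0.79057 × 0.80052 = 0.63287
Parallel (D, E, and F): 1 − (1 − 0.72253)(1 − 0.96079)(1 − 0.74082) = 0.99718
Series (C and [0.99718]): 0.88914 × 0.99718 = 0.88663
Parallel ([0.63287] and [0.88663]): 1 − (1 − 0.63287)(1 − 0.88663) = 0.958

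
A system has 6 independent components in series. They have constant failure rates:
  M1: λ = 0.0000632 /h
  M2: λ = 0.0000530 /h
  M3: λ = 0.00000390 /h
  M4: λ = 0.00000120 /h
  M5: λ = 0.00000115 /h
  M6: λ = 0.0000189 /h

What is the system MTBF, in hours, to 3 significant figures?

Series of exponential components: λ_sys = Σ λ_i
λ_sys = 0.0000632 + 0.0000530 + 0.00000390 + 0.00000120 + 0.00000115 + 0.0000189 = 1.4135e-04 /h
MTBF = 1 / λ_sys = 7070 h

7070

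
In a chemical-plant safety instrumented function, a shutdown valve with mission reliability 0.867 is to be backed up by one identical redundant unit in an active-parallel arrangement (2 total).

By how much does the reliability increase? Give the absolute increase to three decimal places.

R_before = 0.867
R_after = 1 − (1 − 0.867)^2 = 0.982
ΔR = 0.982 − 0.867 = 0.115

0.115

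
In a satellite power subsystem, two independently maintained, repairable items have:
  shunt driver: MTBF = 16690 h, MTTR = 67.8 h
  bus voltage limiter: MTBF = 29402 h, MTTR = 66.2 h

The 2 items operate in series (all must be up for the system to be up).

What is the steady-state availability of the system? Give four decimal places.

A(shunt driver) = MTBF/(MTBF+MTTR) = 16690/(16690+67.8) = 0.995954
A(bus voltage limiter) = MTBF/(MTBF+MTTR) = 29402/(29402+66.2) = 0.997754
Series availability: 0.995954 × 0.997754 = 0.9937

0.9937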